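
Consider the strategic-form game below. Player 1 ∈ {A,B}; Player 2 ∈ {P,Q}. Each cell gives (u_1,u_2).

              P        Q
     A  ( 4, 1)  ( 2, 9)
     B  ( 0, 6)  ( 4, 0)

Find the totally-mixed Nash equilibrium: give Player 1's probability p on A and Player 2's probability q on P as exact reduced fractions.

(p,q) = (3/7, 1/3)

P1 indiff ⇒ q·4+(1-q)·2 = q·0+(1-q)·4 ⇒ q(4) = (1-q)(2) ⇒ q = 1/3
P2 indiff ⇒ p·1+(1-p)·6 = p·9+(1-p)·0 ⇒ p(-8) = (1-p)(-6) ⇒ p = 3/7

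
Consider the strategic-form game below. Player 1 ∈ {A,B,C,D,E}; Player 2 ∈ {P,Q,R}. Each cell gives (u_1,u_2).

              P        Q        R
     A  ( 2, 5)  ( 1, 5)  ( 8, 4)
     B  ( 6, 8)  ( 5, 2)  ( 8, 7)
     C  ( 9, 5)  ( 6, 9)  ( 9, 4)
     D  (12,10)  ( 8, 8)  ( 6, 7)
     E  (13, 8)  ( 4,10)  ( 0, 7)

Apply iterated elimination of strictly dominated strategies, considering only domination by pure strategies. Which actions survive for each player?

P1 drop A (C beats it: P:9>2 Q:6>1 R:9>8)
P1 drop B (C beats it: P:9>6 Q:6>5 R:9>8)
P2 drop R (P beats it: C:5>4 D:10>7 E:8>7)
P1 drop C (D beats it: P:12>9 Q:8>6)
P1→{D,E} P2→{P,Q}

Remaining: P1:{D,E} P2:{P,Q}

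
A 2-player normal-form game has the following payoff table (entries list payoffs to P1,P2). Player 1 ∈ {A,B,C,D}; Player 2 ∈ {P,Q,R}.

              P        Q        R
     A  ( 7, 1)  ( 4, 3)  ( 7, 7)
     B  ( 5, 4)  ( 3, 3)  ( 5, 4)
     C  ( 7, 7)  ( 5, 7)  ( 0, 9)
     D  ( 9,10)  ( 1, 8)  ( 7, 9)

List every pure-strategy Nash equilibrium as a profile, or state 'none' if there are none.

Nash profiles: (A,R), (D,P)

(A,P): not NE [P1→D gives 9>7; P2→R gives 7>1]
(A,Q): not NE [P1→C gives 5>4; P2→R gives 7>3]
(A,R): NE
(B,P): not NE [P1→D gives 9>5]
(B,Q): not NE [P1→C gives 5>3; P2→R gives 4>3]
(B,R): not NE [P1→D gives 7>5]
(C,P): not NE [P1→D gives 9>7; P2→R gives 9>7]
(C,Q): not NE [P2→R gives 9>7]
(C,R): not NE [P1→D gives 7>0]
(D,P): NE
(D,Q): not NE [P1→C gives 5>1; P2→P gives 10>8]
(D,R): not NE [P2→P gives 10>9]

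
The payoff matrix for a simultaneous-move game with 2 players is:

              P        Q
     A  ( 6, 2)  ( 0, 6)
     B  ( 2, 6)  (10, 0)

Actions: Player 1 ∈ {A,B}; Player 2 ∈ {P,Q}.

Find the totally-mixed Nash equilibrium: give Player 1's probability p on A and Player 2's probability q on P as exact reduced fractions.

P1 indiff ⇒ q·6+(1-q)·0 = q·2+(1-q)·10 ⇒ q(4) = (1-q)(10) ⇒ q = 5/7
P2 indiff ⇒ p·2+(1-p)·6 = p·6+(1-p)·0 ⇒ p(-4) = (1-p)(-6) ⇒ p = 3/5

(p,q) = (3/5, 5/7)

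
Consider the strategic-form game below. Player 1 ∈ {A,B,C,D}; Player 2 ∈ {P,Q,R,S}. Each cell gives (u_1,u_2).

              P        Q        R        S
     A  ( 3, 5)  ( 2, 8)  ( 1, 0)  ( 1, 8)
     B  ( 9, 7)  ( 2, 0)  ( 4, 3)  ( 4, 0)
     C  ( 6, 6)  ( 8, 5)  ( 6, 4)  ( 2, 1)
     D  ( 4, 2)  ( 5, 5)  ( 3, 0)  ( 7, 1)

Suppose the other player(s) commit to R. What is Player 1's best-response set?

u_1(A vs R) = 1
u_1(B vs R) = 4
u_1(C vs R) = 6
u_1(D vs R) = 3
max payoff 6 at {C}

argmax u_1 = {C}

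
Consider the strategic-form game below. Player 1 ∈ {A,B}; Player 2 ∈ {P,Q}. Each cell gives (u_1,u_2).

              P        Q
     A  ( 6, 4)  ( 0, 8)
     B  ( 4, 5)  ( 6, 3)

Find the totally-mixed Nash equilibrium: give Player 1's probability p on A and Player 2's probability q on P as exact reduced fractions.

P1 mixes 1/3 on A; P2 mixes 3/4 on P

P1 indiff ⇒ q·6+(1-q)·0 = q·4+(1-q)·6 ⇒ q(2) = (1-q)(6) ⇒ q = 3/4
P2 indiff ⇒ p·4+(1-p)·5 = p·8+(1-p)·3 ⇒ p(-4) = (1-p)(-2) ⇒ p = 1/3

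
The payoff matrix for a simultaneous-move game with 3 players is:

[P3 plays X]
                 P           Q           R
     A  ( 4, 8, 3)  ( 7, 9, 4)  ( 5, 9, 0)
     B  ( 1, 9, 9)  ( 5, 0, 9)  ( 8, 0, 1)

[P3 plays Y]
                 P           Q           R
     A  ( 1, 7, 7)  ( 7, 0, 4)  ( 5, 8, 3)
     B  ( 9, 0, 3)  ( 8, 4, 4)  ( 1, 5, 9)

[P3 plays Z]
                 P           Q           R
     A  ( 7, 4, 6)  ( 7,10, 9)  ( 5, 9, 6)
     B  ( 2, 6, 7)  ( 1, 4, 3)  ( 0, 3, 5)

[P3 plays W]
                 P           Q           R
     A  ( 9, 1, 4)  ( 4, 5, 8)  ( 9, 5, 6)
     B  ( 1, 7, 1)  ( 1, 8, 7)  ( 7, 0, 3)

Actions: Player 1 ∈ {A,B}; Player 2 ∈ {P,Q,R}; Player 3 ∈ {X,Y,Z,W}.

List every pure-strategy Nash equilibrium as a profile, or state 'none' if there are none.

PSNE = {(A,Q,Z), (A,R,W)}

(A,P,X): not NE [P2→R gives 9>8; P3→Y gives 7>3]
(A,P,Y): not NE [P1→B gives 9>1; P2→R gives 8>7]
(A,P,Z): not NE [P2→Q gives 10>4; P3→Y gives 7>6]
(A,P,W): not NE [P2→R gives 5>1; P3→Y gives 7>4]
(A,Q,X): not NE [P3→Z gives 9>4]
(A,Q,Y): not NE [P1→B gives 8>7; P2→R gives 8>0; P3→Z gives 9>4]
(A,Q,Z): NE
(A,Q,W): not NE [P3→Z gives 9>8]
(A,R,X): not NE [P1→B gives 8>5; P3→W gives 6>0]
(A,R,Y): not NE [P3→W gives 6>3]
(A,R,Z): not NE [P2→Q gives 10>9]
(A,R,W): NE
(B,P,X): not NE [P1→A gives 4>1]
(B,P,Y): not NE [P2→R gives 5>0; P3→X gives 9>3]
(B,P,Z): not NE [P1→A gives 7>2; P3→X gives 9>7]
(B,P,W): not NE [P1→A gives 9>1; P2→Q gives 8>7; P3→X gives 9>1]
(B,Q,X): not NE [P1→A gives 7>5; P2→P gives 9>0]
(B,Q,Y): not NE [P2→R gives 5>4; P3→X gives 9>4]
(B,Q,Z): not NE [P1→A gives 7>1; P2→P gives 6>4; P3→X gives 9>3]
(B,Q,W): not NE [P1→A gives 4>1; P3→X gives 9>7]
(B,R,X): not NE [P2→P gives 9>0; P3→Y gives 9>1]
(B,R,Y): not NE [P1→A gives 5>1]
(B,R,Z): not NE [P1→A gives 5>0; P2→P gives 6>3; P3→Y gives 9>5]
(B,R,W): not NE [P1→A gives 9>7; P2→Q gives 8>0; P3→Y gives 9>3]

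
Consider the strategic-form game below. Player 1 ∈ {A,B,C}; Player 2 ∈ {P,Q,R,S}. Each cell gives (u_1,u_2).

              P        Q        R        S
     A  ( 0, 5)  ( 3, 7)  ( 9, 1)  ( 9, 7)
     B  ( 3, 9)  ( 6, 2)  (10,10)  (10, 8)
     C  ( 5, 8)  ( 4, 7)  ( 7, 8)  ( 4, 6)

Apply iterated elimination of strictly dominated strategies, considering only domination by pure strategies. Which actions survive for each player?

P1 drop A (B beats it: P:3>0 Q:6>3 R:10>9 S:10>9)
P2 drop Q (P beats it: B:9>2 C:8>7)
P2 drop S (P beats it: B:9>8 C:8>6)
P1→{B,C} P2→{P,R}

IESDS → P1:{B,C} P2:{P,R}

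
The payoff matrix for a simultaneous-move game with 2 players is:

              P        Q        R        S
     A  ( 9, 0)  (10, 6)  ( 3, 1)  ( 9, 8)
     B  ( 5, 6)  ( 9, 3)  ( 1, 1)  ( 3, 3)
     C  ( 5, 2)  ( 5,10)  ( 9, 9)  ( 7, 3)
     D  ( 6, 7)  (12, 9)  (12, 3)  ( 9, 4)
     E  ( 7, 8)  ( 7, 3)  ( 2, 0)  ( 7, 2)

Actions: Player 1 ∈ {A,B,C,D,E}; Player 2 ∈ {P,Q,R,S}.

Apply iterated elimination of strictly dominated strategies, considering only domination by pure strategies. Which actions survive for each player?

IESDS → P1:{A,D} P2:{Q,S}

P1 drop B (A beats it: P:9>5 Q:10>9 R:3>1 S:9>3)
P1 drop C (D beats it: P:6>5 Q:12>5 R:12>9 S:9>7)
P1 drop E (A beats it: P:9>7 Q:10>7 R:3>2 S:9>7)
P2 drop P (Q beats it: A:6>0 D:9>7)
P2 drop R (Q beats it: A:6>1 D:9>3)
P1→{A,D} P2→{Q,S}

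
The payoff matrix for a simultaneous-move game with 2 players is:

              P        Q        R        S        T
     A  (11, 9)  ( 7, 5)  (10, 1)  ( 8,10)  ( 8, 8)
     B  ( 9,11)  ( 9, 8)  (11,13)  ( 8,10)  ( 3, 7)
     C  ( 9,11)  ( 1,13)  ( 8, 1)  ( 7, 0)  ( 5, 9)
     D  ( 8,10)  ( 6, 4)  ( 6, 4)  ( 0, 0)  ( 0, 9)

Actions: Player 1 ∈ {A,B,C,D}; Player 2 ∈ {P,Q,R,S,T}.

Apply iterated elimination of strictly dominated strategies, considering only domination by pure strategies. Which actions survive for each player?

P1 drop C (A beats it: P:11>9 Q:7>1 R:10>8 S:8>7 T:8>5)
P1 drop D (A beats it: P:11>8 Q:7>6 R:10>6 S:8>0 T:8>0)
P2 drop Q (P beats it: A:9>5 B:11>8)
P2 drop T (P beats it: A:9>8 B:11>7)
P1→{A,B} P2→{P,R,S}

IESDS → P1:{A,B} P2:{P,R,S}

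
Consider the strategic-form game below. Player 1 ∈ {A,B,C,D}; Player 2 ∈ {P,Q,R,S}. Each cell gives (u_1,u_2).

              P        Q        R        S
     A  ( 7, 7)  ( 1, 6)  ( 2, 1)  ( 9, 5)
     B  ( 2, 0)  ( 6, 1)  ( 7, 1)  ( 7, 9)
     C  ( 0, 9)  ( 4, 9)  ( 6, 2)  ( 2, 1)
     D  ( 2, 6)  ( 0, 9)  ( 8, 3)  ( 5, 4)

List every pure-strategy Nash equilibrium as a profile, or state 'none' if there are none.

(A,P): NE
(A,Q): not NE [P1→B gives 6>1; P2→P gives 7>6]
(A,R): not NE [P1→D gives 8>2; P2→P gives 7>1]
(A,S): not NE [P2→P gives 7>5]
(B,P): not NE [P1→A gives 7>2; P2→S gives 9>0]
(B,Q): not NE [P2→S gives 9>1]
(B,R): not NE [P1→D gives 8>7; P2→S gives 9>1]
(B,S): not NE [P1→A gives 9>7]
(C,P): not NE [P1→A gives 7>0]
(C,Q): not NE [P1→B gives 6>4]
(C,R): not NE [P1→D gives 8>6; P2→Q gives 9>2]
(C,S): not NE [P1→A gives 9>2; P2→Q gives 9>1]
(D,P): not NE [P1→A gives 7>2; P2→Q gives 9>6]
(D,Q): not NE [P1→B gives 6>0]
(D,R): not NE [P2→Q gives 9>3]
(D,S): not NE [P1→A gives 9>5; P2→Q gives 9>4]

NE set: (A,P)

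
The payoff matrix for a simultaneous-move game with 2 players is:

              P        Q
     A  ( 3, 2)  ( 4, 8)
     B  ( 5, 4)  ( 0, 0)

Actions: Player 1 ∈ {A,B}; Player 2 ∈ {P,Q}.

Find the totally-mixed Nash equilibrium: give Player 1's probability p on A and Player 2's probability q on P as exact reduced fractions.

P1 indiff ⇒ q·3+(1-q)·4 = q·5+(1-q)·0 ⇒ q(-2) = (1-q)(-4) ⇒ q = 2/3
P2 indiff ⇒ p·2+(1-p)·4 = p·8+(1-p)·0 ⇒ p(-6) = (1-p)(-4) ⇒ p = 2/5

p=2/5, q=2/3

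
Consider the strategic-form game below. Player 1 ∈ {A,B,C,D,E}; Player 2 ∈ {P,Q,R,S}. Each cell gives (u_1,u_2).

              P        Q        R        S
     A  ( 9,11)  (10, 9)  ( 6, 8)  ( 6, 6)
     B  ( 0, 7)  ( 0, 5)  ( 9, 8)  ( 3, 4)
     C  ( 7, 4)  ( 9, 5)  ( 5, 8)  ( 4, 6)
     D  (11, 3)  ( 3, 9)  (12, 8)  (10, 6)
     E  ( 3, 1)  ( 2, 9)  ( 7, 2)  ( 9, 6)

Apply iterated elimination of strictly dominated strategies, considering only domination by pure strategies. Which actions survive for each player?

Survivors P1:{A,D} P2:{P,Q}

P1 drop B (D beats it: P:11>0 Q:3>0 R:12>9 S:10>3)
P1 drop C (A beats it: P:9>7 Q:10>9 R:6>5 S:6>4)
P1 drop E (D beats it: P:11>3 Q:3>2 R:12>7 S:10>9)
P2 drop R (Q beats it: A:9>8 D:9>8)
P2 drop S (Q beats it: A:9>6 D:9>6)
P1→{A,D} P2→{P,Q}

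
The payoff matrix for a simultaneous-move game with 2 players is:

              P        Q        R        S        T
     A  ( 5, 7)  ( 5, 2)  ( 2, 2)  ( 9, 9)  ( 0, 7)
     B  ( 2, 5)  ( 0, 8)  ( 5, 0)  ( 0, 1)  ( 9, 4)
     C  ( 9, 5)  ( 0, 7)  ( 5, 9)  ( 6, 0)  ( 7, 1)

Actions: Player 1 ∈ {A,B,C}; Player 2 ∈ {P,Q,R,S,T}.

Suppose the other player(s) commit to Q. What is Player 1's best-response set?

BR_1 = {A}

u_1(A vs Q) = 5
u_1(B vs Q) = 0
u_1(C vs Q) = 0
max payoff 5 at {A}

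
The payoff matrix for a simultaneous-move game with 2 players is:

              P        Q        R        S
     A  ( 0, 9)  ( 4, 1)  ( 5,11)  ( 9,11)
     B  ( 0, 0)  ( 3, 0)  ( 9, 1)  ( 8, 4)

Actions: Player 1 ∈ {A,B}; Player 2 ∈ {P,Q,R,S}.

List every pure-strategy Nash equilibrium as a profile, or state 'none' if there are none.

(A,P): not NE [P2→S gives 11>9]
(A,Q): not NE [P2→S gives 11>1]
(A,R): not NE [P1→B gives 9>5]
(A,S): NE
(B,P): not NE [P2→S gives 4>0]
(B,Q): not NE [P1→A gives 4>3; P2→S gives 4>0]
(B,R): not NE [P2→S gives 4>1]
(B,S): not NE [P1→A gives 9>8]

Nash profiles: (A,S)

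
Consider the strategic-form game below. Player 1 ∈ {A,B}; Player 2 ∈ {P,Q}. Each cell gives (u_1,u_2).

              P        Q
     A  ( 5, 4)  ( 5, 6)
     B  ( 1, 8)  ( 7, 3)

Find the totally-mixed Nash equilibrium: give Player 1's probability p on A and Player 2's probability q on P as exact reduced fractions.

p=5/7, q=1/3

P1 indiff ⇒ q·5+(1-q)·5 = q·1+(1-q)·7 ⇒ q(4) = (1-q)(2) ⇒ q = 1/3
P2 indiff ⇒ p·4+(1-p)·8 = p·6+(1-p)·3 ⇒ p(-2) = (1-p)(-5) ⇒ p = 5/7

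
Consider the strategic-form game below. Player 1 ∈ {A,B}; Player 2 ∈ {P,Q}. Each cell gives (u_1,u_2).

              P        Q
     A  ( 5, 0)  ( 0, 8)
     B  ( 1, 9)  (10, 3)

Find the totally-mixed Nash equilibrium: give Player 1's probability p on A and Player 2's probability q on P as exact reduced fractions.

P1 indiff ⇒ q·5+(1-q)·0 = q·1+(1-q)·10 ⇒ q(4) = (1-q)(10) ⇒ q = 5/7
P2 indiff ⇒ p·0+(1-p)·9 = p·8+(1-p)·3 ⇒ p(-8) = (1-p)(-6) ⇒ p = 3/7

p=3/7, q=5/7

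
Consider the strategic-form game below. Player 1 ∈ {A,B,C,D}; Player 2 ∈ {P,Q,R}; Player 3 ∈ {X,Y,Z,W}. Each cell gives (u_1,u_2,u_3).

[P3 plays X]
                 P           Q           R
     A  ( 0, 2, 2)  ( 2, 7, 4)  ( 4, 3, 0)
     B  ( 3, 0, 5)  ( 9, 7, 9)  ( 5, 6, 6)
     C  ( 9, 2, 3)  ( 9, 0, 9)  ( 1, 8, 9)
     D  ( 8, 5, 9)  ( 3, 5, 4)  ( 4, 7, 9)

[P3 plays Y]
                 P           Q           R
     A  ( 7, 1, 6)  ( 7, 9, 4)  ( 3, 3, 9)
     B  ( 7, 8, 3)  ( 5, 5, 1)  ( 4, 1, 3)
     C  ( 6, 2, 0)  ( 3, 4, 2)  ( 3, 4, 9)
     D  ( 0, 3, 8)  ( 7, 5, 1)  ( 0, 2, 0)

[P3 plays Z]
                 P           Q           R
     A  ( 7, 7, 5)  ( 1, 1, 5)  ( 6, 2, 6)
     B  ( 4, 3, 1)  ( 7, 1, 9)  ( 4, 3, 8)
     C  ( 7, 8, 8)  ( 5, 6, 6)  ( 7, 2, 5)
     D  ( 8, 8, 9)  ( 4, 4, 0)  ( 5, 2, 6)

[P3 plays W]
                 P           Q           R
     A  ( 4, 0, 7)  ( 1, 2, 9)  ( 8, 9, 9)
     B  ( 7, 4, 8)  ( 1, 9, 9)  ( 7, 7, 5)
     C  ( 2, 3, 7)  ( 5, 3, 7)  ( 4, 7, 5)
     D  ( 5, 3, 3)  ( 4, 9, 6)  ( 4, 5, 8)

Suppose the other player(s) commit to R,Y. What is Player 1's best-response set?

u_1(A vs R,Y) = 3
u_1(B vs R,Y) = 4
u_1(C vs R,Y) = 3
u_1(D vs R,Y) = 0
max payoff 4 at {B}

P1 best: {B}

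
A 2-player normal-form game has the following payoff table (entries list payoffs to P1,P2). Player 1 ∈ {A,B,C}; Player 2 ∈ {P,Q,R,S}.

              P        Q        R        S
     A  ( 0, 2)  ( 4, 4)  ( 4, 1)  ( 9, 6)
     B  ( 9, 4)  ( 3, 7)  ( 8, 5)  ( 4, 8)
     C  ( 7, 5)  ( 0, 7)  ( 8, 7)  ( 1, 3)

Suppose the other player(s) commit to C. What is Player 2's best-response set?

P2 best: {Q,R}

u_2(P vs C) = 5
u_2(Q vs C) = 7
u_2(R vs C) = 7
u_2(S vs C) = 3
max payoff 7 at {Q,R}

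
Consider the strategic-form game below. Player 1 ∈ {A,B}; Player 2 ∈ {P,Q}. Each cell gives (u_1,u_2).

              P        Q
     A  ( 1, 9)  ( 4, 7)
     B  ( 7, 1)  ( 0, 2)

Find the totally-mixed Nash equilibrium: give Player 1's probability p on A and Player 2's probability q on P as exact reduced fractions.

P1 indiff ⇒ q·1+(1-q)·4 = q·7+(1-q)·0 ⇒ q(-6) = (1-q)(-4) ⇒ q = 2/5
P2 indiff ⇒ p·9+(1-p)·1 = p·7+(1-p)·2 ⇒ p(2) = (1-p)(1) ⇒ p = 1/3

P1 mixes 1/3 on A; P2 mixes 2/5 on P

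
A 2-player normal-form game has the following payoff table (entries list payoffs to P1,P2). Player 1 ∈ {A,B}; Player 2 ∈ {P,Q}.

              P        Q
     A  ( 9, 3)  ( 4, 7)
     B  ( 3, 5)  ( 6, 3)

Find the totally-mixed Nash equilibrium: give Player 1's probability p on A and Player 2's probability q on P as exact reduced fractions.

P1 mixes 1/3 on A; P2 mixes 1/4 on P

P1 indiff ⇒ q·9+(1-q)·4 = q·3+(1-q)·6 ⇒ q(6) = (1-q)(2) ⇒ q = 1/4
P2 indiff ⇒ p·3+(1-p)·5 = p·7+(1-p)·3 ⇒ p(-4) = (1-p)(-2) ⇒ p = 1/3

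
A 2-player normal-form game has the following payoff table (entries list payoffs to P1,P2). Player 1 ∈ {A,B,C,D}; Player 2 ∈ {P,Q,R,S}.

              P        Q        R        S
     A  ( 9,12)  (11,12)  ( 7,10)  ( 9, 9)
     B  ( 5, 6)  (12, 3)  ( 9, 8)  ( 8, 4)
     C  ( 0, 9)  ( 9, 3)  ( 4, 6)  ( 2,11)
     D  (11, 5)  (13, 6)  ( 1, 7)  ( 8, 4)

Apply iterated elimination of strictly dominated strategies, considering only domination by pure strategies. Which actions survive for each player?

P1 drop C (A beats it: P:9>0 Q:11>9 R:7>4 S:9>2)
P2 drop S (P beats it: A:12>9 B:6>4 D:5>4)
P1→{A,B,D} P2→{P,Q,R}

Remaining: P1:{A,B,D} P2:{P,Q,R}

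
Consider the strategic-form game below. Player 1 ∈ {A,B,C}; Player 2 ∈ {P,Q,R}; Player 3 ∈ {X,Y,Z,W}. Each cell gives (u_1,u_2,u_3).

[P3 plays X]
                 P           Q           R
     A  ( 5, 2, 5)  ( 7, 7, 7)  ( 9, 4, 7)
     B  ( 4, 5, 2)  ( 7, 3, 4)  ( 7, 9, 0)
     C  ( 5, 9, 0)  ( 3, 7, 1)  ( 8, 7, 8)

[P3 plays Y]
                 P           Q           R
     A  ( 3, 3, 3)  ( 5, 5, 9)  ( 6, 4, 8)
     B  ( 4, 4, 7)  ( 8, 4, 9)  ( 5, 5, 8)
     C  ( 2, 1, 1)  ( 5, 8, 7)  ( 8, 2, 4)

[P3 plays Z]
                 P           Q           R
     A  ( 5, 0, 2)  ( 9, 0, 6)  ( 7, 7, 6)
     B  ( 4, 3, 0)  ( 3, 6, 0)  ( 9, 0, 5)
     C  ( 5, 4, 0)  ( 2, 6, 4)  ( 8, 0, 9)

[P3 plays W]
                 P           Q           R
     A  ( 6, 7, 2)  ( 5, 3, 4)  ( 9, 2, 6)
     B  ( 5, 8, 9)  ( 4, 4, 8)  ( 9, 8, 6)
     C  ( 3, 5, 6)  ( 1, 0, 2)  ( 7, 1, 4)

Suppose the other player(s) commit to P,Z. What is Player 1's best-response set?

u_1(A vs P,Z) = 5
u_1(B vs P,Z) = 4
u_1(C vs P,Z) = 5
max payoff 5 at {A,C}

BR_1 = {A,C}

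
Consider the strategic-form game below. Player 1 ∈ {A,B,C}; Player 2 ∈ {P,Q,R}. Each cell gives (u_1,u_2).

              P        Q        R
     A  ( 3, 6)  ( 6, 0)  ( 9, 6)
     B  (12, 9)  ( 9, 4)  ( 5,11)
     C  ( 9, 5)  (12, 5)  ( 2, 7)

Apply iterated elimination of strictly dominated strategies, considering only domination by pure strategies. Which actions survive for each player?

P2 drop Q (R beats it: A:6>0 B:11>4 C:7>5)
P1 drop C (B beats it: P:12>9 R:5>2)
P1→{A,B} P2→{P,R}

Survivors P1:{A,B} P2:{P,R}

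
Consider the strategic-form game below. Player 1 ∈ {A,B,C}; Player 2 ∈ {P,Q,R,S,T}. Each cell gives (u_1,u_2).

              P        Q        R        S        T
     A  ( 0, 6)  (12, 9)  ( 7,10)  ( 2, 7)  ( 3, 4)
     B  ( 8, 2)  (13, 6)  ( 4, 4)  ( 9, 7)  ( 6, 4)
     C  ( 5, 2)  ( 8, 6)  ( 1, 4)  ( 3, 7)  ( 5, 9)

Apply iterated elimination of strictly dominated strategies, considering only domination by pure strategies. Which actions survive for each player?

Remaining: P1:{A,B} P2:{Q,R,S}

P1 drop C (B beats it: P:8>5 Q:13>8 R:4>1 S:9>3 T:6>5)
P2 drop P (Q beats it: A:9>6 B:6>2)
P2 drop T (Q beats it: A:9>4 B:6>4)
P1→{A,B} P2→{Q,R,S}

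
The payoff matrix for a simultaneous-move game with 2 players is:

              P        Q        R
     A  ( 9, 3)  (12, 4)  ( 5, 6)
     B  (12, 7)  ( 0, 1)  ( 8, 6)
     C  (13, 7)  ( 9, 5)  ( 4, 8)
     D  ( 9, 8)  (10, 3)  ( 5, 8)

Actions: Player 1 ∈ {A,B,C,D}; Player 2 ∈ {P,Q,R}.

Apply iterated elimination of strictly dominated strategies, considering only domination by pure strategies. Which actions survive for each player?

Survivors P1:{B,C} P2:{P,R}

P2 drop Q (R beats it: A:6>4 B:6>1 C:8>5 D:8>3)
P1 drop A (B beats it: P:12>9 R:8>5)
P1 drop D (B beats it: P:12>9 R:8>5)
P1→{B,C} P2→{P,R}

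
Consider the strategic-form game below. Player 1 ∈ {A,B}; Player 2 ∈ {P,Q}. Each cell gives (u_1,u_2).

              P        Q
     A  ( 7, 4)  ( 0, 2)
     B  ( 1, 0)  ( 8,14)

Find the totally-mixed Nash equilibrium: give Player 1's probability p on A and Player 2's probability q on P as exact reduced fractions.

P1 indiff ⇒ q·7+(1-q)·0 = q·1+(1-q)·8 ⇒ q(6) = (1-q)(8) ⇒ q = 4/7
P2 indiff ⇒ p·4+(1-p)·0 = p·2+(1-p)·14 ⇒ p(2) = (1-p)(14) ⇒ p = 7/8

(p,q) = (7/8, 4/7)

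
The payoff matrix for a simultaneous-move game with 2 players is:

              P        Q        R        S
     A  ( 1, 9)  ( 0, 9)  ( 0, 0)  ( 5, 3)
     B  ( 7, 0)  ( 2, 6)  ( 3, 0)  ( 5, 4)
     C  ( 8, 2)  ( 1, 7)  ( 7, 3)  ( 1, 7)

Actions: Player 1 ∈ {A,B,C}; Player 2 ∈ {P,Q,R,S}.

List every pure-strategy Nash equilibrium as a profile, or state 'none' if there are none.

(A,P): not NE [P1→C gives 8>1]
(A,Q): not NE [P1→B gives 2>0]
(A,R): not NE [P1→C gives 7>0; P2→Q gives 9>0]
(A,S): not NE [P2→Q gives 9>3]
(B,P): not NE [P1→C gives 8>7; P2→Q gives 6>0]
(B,Q): NE
(B,R): not NE [P1→C gives 7>3; P2→Q gives 6>0]
(B,S): not NE [P2→Q gives 6>4]
(C,P): not NE [P2→S gives 7>2]
(C,Q): not NE [P1→B gives 2>1]
(C,R): not NE [P2→S gives 7>3]
(C,S): not NE [P1→B gives 5>1]

NE set: (B,Q)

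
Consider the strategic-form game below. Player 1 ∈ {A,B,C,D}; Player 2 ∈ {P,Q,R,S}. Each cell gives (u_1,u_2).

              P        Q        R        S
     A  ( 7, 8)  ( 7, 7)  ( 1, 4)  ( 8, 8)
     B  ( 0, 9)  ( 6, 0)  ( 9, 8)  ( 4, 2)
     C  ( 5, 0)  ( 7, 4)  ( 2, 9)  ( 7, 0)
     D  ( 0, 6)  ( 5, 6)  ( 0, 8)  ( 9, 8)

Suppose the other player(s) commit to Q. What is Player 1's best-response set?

u_1(A vs Q) = 7
u_1(B vs Q) = 6
u_1(C vs Q) = 7
u_1(D vs Q) = 5
max payoff 7 at {A,C}

BR_1 = {A,C}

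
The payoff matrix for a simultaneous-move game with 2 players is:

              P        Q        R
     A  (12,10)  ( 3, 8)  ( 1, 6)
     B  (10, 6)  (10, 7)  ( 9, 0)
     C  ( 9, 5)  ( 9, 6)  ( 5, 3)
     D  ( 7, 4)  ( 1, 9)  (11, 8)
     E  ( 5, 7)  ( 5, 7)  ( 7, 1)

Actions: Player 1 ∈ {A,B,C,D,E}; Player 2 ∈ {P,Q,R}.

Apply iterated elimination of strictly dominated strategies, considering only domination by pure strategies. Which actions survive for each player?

IESDS → P1:{A,B} P2:{P,Q}

P1 drop C (B beats it: P:10>9 Q:10>9 R:9>5)
P1 drop E (B beats it: P:10>5 Q:10>5 R:9>7)
P2 drop R (Q beats it: A:8>6 B:7>0 D:9>8)
P1 drop D (A beats it: P:12>7 Q:3>1)
P1→{A,B} P2→{P,Q}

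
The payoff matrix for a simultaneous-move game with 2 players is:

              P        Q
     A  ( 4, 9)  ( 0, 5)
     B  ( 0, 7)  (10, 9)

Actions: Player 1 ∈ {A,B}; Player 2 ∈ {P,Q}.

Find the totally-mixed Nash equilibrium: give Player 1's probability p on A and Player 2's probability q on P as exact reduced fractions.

(p,q) = (1/3, 5/7)

P1 indiff ⇒ q·4+(1-q)·0 = q·0+(1-q)·10 ⇒ q(4) = (1-q)(10) ⇒ q = 5/7
P2 indiff ⇒ p·9+(1-p)·7 = p·5+(1-p)·9 ⇒ p(4) = (1-p)(2) ⇒ p = 1/3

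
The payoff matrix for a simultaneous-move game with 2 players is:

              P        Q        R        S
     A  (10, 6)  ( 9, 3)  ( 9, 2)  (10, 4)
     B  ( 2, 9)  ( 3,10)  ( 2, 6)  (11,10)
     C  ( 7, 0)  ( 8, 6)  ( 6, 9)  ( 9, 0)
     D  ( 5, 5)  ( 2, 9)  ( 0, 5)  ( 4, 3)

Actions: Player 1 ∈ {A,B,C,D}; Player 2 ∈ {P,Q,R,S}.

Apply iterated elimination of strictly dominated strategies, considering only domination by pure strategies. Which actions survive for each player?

P1 drop C (A beats it: P:10>7 Q:9>8 R:9>6 S:10>9)
P1 drop D (A beats it: P:10>5 Q:9>2 R:9>0 S:10>4)
P2 drop R (P beats it: A:6>2 B:9>6)
P1→{A,B} P2→{P,Q,S}

Survivors P1:{A,B} P2:{P,Q,S}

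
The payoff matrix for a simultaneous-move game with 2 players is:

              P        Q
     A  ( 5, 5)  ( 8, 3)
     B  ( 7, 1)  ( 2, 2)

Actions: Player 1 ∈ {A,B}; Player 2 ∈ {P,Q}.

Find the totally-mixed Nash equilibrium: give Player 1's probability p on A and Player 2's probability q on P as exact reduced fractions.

P1 indiff ⇒ q·5+(1-q)·8 = q·7+(1-q)·2 ⇒ q(-2) = (1-q)(-6) ⇒ q = 3/4
P2 indiff ⇒ p·5+(1-p)·1 = p·3+(1-p)·2 ⇒ p(2) = (1-p)(1) ⇒ p = 1/3

(p,q) = (1/3, 3/4)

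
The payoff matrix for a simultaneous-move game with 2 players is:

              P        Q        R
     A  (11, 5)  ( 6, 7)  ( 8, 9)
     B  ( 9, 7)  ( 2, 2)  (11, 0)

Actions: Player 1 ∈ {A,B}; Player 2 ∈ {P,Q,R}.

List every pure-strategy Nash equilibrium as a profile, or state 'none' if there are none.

PSNE: ∅

(A,P): not NE [P2→R gives 9>5]
(A,Q): not NE [P2→R gives 9>7]
(A,R): not NE [P1→B gives 11>8]
(B,P): not NE [P1→A gives 11>9]
(B,Q): not NE [P1→A gives 6>2; P2→P gives 7>2]
(B,R): not NE [P2→P gives 7>0]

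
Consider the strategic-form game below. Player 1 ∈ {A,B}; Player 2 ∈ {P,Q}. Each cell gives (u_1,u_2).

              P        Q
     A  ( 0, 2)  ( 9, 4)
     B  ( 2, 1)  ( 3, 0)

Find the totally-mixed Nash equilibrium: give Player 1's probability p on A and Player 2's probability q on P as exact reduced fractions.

P1 indiff ⇒ q·0+(1-q)·9 = q·2+(1-q)·3 ⇒ q(-2) = (1-q)(-6) ⇒ q = 3/4
P2 indiff ⇒ p·2+(1-p)·1 = p·4+(1-p)·0 ⇒ p(-2) = (1-p)(-1) ⇒ p = 1/3

(p,q) = (1/3, 3/4)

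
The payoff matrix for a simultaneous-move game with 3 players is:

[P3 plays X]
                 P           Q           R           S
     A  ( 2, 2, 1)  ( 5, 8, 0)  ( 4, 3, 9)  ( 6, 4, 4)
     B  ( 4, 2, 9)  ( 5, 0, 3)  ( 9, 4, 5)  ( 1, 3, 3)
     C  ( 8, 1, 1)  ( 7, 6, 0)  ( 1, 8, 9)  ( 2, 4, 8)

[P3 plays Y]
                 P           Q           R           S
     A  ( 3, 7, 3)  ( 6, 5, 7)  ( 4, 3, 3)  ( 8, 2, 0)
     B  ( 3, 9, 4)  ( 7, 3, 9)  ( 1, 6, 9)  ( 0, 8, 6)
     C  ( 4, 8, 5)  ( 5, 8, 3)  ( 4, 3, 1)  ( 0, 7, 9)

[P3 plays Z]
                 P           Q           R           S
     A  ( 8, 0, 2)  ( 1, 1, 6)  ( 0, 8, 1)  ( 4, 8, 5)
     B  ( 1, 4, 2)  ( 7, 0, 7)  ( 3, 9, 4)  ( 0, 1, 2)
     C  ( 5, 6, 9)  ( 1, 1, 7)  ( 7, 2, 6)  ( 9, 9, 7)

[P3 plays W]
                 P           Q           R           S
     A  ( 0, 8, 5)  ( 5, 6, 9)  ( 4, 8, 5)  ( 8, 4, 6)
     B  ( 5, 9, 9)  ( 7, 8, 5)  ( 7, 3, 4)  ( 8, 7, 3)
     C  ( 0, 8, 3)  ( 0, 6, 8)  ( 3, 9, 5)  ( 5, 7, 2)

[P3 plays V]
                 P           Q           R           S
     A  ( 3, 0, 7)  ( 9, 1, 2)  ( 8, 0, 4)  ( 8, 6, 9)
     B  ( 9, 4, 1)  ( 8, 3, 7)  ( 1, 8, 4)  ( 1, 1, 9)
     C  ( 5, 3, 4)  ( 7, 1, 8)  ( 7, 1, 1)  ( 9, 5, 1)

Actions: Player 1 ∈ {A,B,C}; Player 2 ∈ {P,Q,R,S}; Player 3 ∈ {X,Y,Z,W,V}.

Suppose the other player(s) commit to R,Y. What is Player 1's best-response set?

u_1(A vs R,Y) = 4
u_1(B vs R,Y) = 1
u_1(C vs R,Y) = 4
max payoff 4 at {A,C}

P1 best: {A,C}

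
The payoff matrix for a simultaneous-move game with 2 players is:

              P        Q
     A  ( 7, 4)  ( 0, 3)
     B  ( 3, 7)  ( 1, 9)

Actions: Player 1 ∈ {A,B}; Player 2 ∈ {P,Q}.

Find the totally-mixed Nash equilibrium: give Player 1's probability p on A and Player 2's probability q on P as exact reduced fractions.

p=2/3, q=1/5

P1 indiff ⇒ q·7+(1-q)·0 = q·3+(1-q)·1 ⇒ q(4) = (1-q)(1) ⇒ q = 1/5
P2 indiff ⇒ p·4+(1-p)·7 = p·3+(1-p)·9 ⇒ p(1) = (1-p)(2) ⇒ p = 2/3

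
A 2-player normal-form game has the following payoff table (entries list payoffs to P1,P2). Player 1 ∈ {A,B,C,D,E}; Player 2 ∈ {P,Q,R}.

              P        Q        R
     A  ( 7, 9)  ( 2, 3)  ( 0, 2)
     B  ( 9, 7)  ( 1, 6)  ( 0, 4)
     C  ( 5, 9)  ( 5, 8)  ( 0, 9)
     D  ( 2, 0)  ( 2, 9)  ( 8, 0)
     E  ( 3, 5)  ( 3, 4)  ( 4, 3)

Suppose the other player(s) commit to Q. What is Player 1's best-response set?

u_1(A vs Q) = 2
u_1(B vs Q) = 1
u_1(C vs Q) = 5
u_1(D vs Q) = 2
u_1(E vs Q) = 3
max payoff 5 at {C}

BR_1 = {C}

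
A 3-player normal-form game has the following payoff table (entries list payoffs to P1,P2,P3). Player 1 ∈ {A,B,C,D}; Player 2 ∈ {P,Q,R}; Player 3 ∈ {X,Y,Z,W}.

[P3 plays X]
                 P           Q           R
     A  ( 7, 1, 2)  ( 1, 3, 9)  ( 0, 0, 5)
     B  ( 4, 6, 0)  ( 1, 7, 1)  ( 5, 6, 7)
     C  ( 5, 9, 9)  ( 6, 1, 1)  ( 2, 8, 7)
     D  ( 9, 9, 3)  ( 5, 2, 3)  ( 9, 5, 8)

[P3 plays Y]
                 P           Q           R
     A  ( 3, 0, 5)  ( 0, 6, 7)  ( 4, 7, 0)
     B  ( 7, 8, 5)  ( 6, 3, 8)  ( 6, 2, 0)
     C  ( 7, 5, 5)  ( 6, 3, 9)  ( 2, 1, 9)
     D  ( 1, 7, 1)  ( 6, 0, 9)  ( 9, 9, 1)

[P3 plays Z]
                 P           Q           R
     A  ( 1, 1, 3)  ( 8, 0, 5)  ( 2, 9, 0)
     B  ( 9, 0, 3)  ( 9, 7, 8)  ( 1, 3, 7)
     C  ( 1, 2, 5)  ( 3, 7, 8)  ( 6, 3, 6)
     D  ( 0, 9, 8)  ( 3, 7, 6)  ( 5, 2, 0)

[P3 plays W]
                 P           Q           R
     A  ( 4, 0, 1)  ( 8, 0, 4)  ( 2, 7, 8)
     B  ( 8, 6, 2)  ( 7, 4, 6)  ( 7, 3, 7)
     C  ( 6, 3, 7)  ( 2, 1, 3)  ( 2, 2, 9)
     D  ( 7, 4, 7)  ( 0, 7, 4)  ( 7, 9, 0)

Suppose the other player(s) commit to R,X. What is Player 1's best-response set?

argmax u_1 = {D}

u_1(A vs R,X) = 0
u_1(B vs R,X) = 5
u_1(C vs R,X) = 2
u_1(D vs R,X) = 9
max payoff 9 at {D}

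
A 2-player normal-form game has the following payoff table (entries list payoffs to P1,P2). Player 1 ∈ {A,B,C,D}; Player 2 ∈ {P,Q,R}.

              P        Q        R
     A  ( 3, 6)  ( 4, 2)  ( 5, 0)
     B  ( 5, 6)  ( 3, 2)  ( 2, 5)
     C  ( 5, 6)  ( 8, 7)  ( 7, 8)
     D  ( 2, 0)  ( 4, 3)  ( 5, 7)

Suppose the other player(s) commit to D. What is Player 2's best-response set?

P2 best: {R}

u_2(P vs D) = 0
u_2(Q vs D) = 3
u_2(R vs D) = 7
max payoff 7 at {R}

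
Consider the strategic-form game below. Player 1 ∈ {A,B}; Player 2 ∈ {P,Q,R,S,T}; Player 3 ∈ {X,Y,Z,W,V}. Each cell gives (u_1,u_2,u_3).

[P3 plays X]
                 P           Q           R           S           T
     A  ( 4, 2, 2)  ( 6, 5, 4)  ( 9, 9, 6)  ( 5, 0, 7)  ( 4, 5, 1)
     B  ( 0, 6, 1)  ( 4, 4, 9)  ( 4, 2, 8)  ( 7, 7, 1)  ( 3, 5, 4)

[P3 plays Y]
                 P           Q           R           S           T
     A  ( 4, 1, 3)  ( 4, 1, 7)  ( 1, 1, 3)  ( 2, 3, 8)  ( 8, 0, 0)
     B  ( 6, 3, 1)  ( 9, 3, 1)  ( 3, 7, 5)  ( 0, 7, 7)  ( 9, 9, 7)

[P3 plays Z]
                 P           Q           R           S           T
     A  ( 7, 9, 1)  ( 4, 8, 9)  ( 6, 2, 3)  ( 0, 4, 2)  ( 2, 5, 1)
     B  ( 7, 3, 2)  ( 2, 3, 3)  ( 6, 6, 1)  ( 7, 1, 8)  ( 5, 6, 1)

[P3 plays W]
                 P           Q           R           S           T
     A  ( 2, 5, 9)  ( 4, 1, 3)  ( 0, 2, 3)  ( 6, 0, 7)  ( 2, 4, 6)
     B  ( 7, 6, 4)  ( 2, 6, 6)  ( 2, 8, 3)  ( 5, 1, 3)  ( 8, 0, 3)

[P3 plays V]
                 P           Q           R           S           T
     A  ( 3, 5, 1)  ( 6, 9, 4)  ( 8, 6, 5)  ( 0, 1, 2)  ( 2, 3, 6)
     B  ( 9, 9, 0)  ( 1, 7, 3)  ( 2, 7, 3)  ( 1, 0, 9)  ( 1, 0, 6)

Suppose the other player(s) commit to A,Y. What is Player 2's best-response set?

argmax u_2 = {S}

u_2(P vs A,Y) = 1
u_2(Q vs A,Y) = 1
u_2(R vs A,Y) = 1
u_2(S vs A,Y) = 3
u_2(T vs A,Y) = 0
max payoff 3 at {S}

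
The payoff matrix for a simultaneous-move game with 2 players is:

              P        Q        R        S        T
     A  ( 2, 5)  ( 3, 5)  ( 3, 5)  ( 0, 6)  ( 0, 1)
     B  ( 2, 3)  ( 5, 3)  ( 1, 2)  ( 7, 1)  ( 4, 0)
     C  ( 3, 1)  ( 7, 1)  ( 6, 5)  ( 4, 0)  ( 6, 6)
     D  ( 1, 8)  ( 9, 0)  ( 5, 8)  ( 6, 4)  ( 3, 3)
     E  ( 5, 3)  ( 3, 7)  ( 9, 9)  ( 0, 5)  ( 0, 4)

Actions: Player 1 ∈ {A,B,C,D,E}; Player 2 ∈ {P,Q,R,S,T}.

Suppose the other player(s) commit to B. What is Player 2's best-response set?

u_2(P vs B) = 3
u_2(Q vs B) = 3
u_2(R vs B) = 2
u_2(S vs B) = 1
u_2(T vs B) = 0
max payoff 3 at {P,Q}

argmax u_2 = {P,Q}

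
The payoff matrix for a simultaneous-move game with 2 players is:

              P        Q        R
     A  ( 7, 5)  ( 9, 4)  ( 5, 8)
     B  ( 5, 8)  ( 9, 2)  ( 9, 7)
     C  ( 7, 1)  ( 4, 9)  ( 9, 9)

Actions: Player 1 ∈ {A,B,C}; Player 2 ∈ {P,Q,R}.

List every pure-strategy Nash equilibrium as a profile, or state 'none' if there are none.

NE set: (C,R)

(A,P): not NE [P2→R gives 8>5]
(A,Q): not NE [P2→R gives 8>4]
(A,R): not NE [P1→C gives 9>5]
(B,P): not NE [P1→C gives 7>5]
(B,Q): not NE [P2→P gives 8>2]
(B,R): not NE [P2→P gives 8>7]
(C,P): not NE [P2→R gives 9>1]
(C,Q): not NE [P1→B gives 9>4]
(C,R): NE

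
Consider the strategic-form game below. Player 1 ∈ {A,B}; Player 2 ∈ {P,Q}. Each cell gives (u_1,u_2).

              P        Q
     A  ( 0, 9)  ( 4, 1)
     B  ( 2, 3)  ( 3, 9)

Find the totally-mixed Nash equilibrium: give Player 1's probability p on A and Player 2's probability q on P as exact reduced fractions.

P1 indiff ⇒ q·0+(1-q)·4 = q·2+(1-q)·3 ⇒ q(-2) = (1-q)(-1) ⇒ q = 1/3
P2 indiff ⇒ p·9+(1-p)·3 = p·1+(1-p)·9 ⇒ p(8) = (1-p)(6) ⇒ p = 3/7

(p,q) = (3/7, 1/3)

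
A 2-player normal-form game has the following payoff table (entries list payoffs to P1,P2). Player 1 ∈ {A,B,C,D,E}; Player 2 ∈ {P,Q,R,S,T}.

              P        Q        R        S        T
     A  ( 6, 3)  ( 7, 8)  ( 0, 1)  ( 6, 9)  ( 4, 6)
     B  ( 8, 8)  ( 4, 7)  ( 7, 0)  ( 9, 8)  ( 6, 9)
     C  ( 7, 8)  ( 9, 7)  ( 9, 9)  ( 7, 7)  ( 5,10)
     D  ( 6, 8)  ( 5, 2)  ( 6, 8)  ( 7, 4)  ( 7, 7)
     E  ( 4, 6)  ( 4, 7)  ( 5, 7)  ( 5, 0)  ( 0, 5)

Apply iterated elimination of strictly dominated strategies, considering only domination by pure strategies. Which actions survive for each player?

Survivors P1:{B,C,D} P2:{P,R,T}

P1 drop A (C beats it: P:7>6 Q:9>7 R:9>0 S:7>6 T:5>4)
P1 drop E (C beats it: P:7>4 Q:9>4 R:9>5 S:7>5 T:5>0)
P2 drop Q (P beats it: B:8>7 C:8>7 D:8>2)
P2 drop S (T beats it: B:9>8 C:10>7 D:7>4)
P1→{B,C,D} P2→{P,R,T}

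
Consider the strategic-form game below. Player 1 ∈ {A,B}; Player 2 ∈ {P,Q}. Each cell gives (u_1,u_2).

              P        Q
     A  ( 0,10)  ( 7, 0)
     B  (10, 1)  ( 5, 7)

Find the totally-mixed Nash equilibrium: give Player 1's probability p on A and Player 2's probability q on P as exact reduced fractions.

P1 indiff ⇒ q·0+(1-q)·7 = q·10+(1-q)·5 ⇒ q(-10) = (1-q)(-2) ⇒ q = 1/6
P2 indiff ⇒ p·10+(1-p)·1 = p·0+(1-p)·7 ⇒ p(10) = (1-p)(6) ⇒ p = 3/8

P1 mixes 3/8 on A; P2 mixes 1/6 on P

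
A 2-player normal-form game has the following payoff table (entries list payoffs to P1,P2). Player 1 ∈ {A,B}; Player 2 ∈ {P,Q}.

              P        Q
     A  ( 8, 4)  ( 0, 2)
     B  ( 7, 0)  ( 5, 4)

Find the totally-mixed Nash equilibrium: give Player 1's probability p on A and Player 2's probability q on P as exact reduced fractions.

P1 indiff ⇒ q·8+(1-q)·0 = q·7+(1-q)·5 ⇒ q(1) = (1-q)(5) ⇒ q = 5/6
P2 indiff ⇒ p·4+(1-p)·0 = p·2+(1-p)·4 ⇒ p(2) = (1-p)(4) ⇒ p = 2/3

P1 mixes 2/3 on A; P2 mixes 5/6 on P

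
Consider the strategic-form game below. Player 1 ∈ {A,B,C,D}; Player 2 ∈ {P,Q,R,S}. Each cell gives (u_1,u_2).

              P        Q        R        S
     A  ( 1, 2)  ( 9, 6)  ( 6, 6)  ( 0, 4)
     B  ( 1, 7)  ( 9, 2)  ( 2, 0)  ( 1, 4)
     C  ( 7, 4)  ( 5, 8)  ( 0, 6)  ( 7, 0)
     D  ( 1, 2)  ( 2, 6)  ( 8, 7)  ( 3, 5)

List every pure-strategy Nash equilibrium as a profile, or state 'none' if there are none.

NE set: (A,Q), (D,R)

(A,P): not NE [P1→C gives 7>1; P2→R gives 6>2]
(A,Q): NE
(A,R): not NE [P1→D gives 8>6]
(A,S): not NE [P1→C gives 7>0; P2→R gives 6>4]
(B,P): not NE [P1→C gives 7>1]
(B,Q): not NE [P2→P gives 7>2]
(B,R): not NE [P1→D gives 8>2; P2→P gives 7>0]
(B,S): not NE [P1→C gives 7>1; P2→P gives 7>4]
(C,P): not NE [P2→Q gives 8>4]
(C,Q): not NE [P1→B gives 9>5]
(C,R): not NE [P1→D gives 8>0; P2→Q gives 8>6]
(C,S): not NE [P2→Q gives 8>0]
(D,P): not NE [P1→C gives 7>1; P2→R gives 7>2]
(D,Q): not NE [P1→B gives 9>2; P2→R gives 7>6]
(D,R): NE
(D,S): not NE [P1→C gives 7>3; P2→R gives 7>5]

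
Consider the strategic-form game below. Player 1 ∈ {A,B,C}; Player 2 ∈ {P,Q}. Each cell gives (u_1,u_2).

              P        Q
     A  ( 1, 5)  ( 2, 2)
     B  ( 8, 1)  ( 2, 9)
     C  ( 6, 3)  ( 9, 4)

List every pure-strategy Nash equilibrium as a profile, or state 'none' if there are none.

(A,P): not NE [P1→B gives 8>1]
(A,Q): not NE [P1→C gives 9>2; P2→P gives 5>2]
(B,P): not NE [P2→Q gives 9>1]
(B,Q): not NE [P1→C gives 9>2]
(C,P): not NE [P1→B gives 8>6; P2→Q gives 4>3]
(C,Q): NE

Nash profiles: (C,Q)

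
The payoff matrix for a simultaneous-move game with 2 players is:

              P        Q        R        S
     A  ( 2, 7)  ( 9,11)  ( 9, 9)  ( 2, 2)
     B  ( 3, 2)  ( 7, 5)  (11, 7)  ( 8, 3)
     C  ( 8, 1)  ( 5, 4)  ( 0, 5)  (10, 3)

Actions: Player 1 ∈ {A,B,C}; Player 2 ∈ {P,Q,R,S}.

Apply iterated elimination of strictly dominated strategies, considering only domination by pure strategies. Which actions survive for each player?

P2 drop P (Q beats it: A:11>7 B:5>2 C:4>1)
P2 drop S (Q beats it: A:11>2 B:5>3 C:4>3)
P1 drop C (A beats it: Q:9>5 R:9>0)
P1→{A,B} P2→{Q,R}

Survivors P1:{A,B} P2:{Q,R}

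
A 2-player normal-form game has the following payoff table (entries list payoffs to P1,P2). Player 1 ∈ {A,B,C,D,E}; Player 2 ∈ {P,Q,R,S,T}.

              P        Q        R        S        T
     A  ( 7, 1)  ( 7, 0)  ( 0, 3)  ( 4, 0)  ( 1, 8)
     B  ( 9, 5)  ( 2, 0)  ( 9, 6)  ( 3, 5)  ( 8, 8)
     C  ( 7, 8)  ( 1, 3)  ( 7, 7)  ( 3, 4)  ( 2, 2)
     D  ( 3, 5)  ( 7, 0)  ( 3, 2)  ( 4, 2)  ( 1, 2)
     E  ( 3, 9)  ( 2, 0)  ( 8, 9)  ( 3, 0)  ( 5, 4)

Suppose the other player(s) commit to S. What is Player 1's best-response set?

u_1(A vs S) = 4
u_1(B vs S) = 3
u_1(C vs S) = 3
u_1(D vs S) = 4
u_1(E vs S) = 3
max payoff 4 at {A,D}

argmax u_1 = {A,D}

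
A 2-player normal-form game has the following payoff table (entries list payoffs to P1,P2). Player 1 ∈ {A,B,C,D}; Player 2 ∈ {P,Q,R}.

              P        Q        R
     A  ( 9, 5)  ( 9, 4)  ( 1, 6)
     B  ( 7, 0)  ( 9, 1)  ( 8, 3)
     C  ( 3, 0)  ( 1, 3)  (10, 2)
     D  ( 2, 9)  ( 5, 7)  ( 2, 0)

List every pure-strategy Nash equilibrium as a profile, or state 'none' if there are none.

(A,P): not NE [P2→R gives 6>5]
(A,Q): not NE [P2→R gives 6>4]
(A,R): not NE [P1→C gives 10>1]
(B,P): not NE [P1→A gives 9>7; P2→R gives 3>0]
(B,Q): not NE [P2→R gives 3>1]
(B,R): not NE [P1→C gives 10>8]
(C,P): not NE [P1→A gives 9>3; P2→Q gives 3>0]
(C,Q): not NE [P1→B gives 9>1]
(C,R): not NE [P2→Q gives 3>2]
(D,P): not NE [P1→A gives 9>2]
(D,Q): not NE [P1→B gives 9>5; P2→P gives 9>7]
(D,R): not NE [P1→C gives 10>2; P2→P gives 9>0]

PSNE: ∅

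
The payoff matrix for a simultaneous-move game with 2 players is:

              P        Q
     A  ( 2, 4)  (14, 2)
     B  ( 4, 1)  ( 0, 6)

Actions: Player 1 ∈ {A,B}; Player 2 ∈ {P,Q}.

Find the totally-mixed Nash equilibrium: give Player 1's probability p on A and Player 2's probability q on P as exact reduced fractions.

p=5/7, q=7/8

P1 indiff ⇒ q·2+(1-q)·14 = q·4+(1-q)·0 ⇒ q(-2) = (1-q)(-14) ⇒ q = 7/8
P2 indiff ⇒ p·4+(1-p)·1 = p·2+(1-p)·6 ⇒ p(2) = (1-p)(5) ⇒ p = 5/7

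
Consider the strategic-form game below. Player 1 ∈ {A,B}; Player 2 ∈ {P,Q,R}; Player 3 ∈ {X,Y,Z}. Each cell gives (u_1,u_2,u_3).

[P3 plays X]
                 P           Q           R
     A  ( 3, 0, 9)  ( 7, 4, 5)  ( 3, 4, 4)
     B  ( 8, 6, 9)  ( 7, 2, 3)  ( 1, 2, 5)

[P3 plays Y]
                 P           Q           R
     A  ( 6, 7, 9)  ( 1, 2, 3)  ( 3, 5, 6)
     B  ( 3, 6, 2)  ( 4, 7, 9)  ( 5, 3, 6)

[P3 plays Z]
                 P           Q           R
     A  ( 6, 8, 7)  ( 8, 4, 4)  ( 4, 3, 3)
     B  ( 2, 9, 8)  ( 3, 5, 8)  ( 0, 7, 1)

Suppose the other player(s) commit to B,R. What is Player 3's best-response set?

u_3(X vs B,R) = 5
u_3(Y vs B,R) = 6
u_3(Z vs B,R) = 1
max payoff 6 at {Y}

P3 best: {Y}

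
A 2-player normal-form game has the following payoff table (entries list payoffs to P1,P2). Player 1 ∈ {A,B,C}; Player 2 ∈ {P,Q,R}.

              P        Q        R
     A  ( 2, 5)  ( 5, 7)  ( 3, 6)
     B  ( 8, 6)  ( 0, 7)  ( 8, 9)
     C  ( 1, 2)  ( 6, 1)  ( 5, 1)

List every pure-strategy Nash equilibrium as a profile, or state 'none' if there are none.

(A,P): not NE [P1→B gives 8>2; P2→Q gives 7>5]
(A,Q): not NE [P1→C gives 6>5]
(A,R): not NE [P1→B gives 8>3; P2→Q gives 7>6]
(B,P): not NE [P2→R gives 9>6]
(B,Q): not NE [P1→C gives 6>0; P2→R gives 9>7]
(B,R): NE
(C,P): not NE [P1→B gives 8>1]
(C,Q): not NE [P2→P gives 2>1]
(C,R): not NE [P1→B gives 8>5; P2→P gives 2>1]

PSNE = {(B,R)}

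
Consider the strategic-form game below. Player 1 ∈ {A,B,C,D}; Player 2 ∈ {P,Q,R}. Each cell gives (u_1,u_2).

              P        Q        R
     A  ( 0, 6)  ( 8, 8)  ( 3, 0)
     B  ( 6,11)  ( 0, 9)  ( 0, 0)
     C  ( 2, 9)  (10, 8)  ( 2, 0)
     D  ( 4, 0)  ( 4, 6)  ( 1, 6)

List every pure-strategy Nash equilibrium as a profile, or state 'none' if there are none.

Nash profiles: (B,P)

(A,P): not NE [P1→B gives 6>0; P2→Q gives 8>6]
(A,Q): not NE [P1→C gives 10>8]
(A,R): not NE [P2→Q gives 8>0]
(B,P): NE
(B,Q): not NE [P1→C gives 10>0; P2→P gives 11>9]
(B,R): not NE [P1→A gives 3>0; P2→P gives 11>0]
(C,P): not NE [P1→B gives 6>2]
(C,Q): not NE [P2→P gives 9>8]
(C,R): not NE [P1→A gives 3>2; P2→P gives 9>0]
(D,P): not NE [P1→B gives 6>4; P2→R gives 6>0]
(D,Q): not NE [P1→C gives 10>4]
(D,R): not NE [P1→A gives 3>1]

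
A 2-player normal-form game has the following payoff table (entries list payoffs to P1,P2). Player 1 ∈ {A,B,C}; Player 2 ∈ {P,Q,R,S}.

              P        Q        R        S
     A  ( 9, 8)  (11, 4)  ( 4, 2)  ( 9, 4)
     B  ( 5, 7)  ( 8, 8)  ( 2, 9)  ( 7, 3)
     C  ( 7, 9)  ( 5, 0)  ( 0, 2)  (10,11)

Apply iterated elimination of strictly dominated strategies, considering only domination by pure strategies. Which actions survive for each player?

P1 drop B (A beats it: P:9>5 Q:11>8 R:4>2 S:9>7)
P2 drop Q (P beats it: A:8>4 C:9>0)
P2 drop R (P beats it: A:8>2 C:9>2)
P1→{A,C} P2→{P,S}

Remaining: P1:{A,C} P2:{P,S}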